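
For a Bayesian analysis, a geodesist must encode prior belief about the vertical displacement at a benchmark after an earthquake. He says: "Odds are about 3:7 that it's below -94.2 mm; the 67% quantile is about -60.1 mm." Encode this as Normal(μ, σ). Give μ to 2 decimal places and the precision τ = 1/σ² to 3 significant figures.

For Normal(μ,σ), the p-quantile is μ + z_p·σ. Here z_{0.3} = -0.5244, z_{0.67} = 0.4399.
So -94.2 = μ − 0.5244σ and -60.1 = μ + 0.4399σ.
Subtracting: σ = (-60.1 − -94.2)/(0.4399 − (-0.5244)) = 35.36.
Then μ = -94.2 − (-0.5244)·35.36 = -75.66.
Precision τ = 1/σ² = 1/35.36² = 0.0008.

μ = -75.66, τ = 0.0008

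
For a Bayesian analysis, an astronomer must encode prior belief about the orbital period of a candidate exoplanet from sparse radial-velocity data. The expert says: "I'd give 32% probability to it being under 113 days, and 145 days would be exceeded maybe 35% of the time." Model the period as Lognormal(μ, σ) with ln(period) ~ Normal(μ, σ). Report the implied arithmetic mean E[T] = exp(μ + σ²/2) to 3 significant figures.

If T ~ Lognormal(μ,σ) then ln T ~ Normal(μ,σ), so the p-quantile of ln T is μ + z_p·σ.
ln(113) = 4.727 and ln(145) = 4.977; z_{0.32} = -0.4677, z_{0.65} = 0.3853.
σ = (4.977 − 4.727)/(0.3853 − (-0.4677)) = 0.292.
μ = 4.727 − (-0.4677)·0.292 = 4.864.
E[T] = exp(μ + σ²/2) = exp(4.864 + 0.0427) = 135 days.

E[T] ≈ 135 days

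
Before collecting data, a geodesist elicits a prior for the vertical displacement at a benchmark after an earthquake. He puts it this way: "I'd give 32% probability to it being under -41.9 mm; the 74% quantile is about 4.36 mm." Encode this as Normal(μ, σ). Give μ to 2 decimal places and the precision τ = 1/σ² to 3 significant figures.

μ = -22.43, τ = 0.000577

For Normal(μ,σ), the p-quantile is μ + z_p·σ. Here z_{0.32} = -0.4677, z_{0.74} = 0.6433.
So -41.9 = μ − 0.4677σ and 4.36 = μ + 0.6433σ.
Subtracting: σ = (4.36 − -41.9)/(0.6433 − (-0.4677)) = 41.64.
Then μ = -41.9 − (-0.4677)·41.64 = -22.43.
Precision τ = 1/σ² = 1/41.64² = 0.000577.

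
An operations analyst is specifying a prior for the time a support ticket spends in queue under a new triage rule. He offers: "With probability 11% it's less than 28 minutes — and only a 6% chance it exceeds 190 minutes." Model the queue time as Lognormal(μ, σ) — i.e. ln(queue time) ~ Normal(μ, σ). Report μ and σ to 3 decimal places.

If T ~ Lognormal(μ,σ) then ln T ~ Normal(μ,σ), so the p-quantile of ln T is μ + z_p·σ.
ln(28) = 3.332 and ln(190) = 5.247; z_{0.11} = -1.227, z_{0.94} = 1.555.
σ = (5.247 − 3.332)/(1.555 − (-1.227)) = 0.688.
μ = 3.332 − (-1.227)·0.688 = 4.177.

μ ≈ 4.177, σ ≈ 0.688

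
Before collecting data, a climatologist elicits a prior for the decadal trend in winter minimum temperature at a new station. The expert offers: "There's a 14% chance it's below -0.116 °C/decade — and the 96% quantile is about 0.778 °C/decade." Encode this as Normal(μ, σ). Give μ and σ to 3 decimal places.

μ = 0.225, σ = 0.316

The p-quantile of Normal(μ,σ) is μ + z_p·σ, with z_{0.14} = -1.08 and z_{0.96} = 1.751.
Eliminate σ: μ = (z₂·x₁ − z₁·x₂)/(z₂ − z₁) = (1.751·-0.116 − (-1.08)·0.778)/2.831 = 0.225.
Then σ = (x₂ − x₁)/(z₂ − z₁) = (0.778 − -0.116)/2.831 = 0.316.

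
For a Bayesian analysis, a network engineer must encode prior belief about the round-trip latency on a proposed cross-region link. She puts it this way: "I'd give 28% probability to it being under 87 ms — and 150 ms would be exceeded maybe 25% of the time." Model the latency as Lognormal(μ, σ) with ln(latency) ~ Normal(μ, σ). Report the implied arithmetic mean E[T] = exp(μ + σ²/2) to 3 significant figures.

If T ~ Lognormal(μ,σ) then ln T ~ Normal(μ,σ), so the p-quantile of ln T is μ + z_p·σ.
ln(87) = 4.466 and ln(150) = 5.011; z_{0.28} = -0.5828, z_{0.75} = 0.6745.
σ = (5.011 − 4.466)/(0.6745 − (-0.5828)) = 0.433.
μ = 4.466 − (-0.5828)·0.433 = 4.718.
E[T] = exp(μ + σ²/2) = exp(4.718 + 0.0938) = 123 ms.

E[T] ≈ 123 ms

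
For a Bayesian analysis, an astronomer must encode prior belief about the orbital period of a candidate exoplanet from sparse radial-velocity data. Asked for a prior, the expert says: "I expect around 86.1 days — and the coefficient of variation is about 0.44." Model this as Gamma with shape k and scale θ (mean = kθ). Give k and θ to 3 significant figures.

For Gamma(k, scale θ): mean = kθ, variance = kθ², so CV = 1/√k.
CV = 0.44, hence k = 1/CV² = 5.17.
Then θ = mean/k = 86.1/5.17 = 16.7.

k ≈ 5.17, θ ≈ 16.7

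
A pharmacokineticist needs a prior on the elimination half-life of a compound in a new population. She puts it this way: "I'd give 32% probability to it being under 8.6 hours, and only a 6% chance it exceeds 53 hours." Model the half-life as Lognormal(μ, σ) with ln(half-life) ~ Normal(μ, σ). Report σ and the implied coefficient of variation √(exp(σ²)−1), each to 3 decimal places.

If T ~ Lognormal(μ,σ) then ln T ~ Normal(μ,σ), so the p-quantile of ln T is μ + z_p·σ.
ln(8.6) = 2.152 and ln(53) = 3.97; z_{0.32} = -0.4677, z_{0.94} = 1.555.
σ = (3.97 − 2.152)/(1.555 − (-0.4677)) = 0.899.
μ = 2.152 − (-0.4677)·0.899 = 2.572.
CV = √(exp(σ²)−1) = √(exp(0.8085)−1) = 1.116.

σ ≈ 0.899, CV ≈ 1.116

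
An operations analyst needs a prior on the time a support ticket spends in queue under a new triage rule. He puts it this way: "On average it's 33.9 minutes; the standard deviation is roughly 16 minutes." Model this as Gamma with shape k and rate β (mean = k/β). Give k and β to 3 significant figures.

For Gamma(k, rate β): mean = k/β, variance = k/β², so CV = 1/√k.
CV = SD/mean = 16/33.9 = 0.472, hence k = 1/CV² = 4.49.
Then β = k/mean = 4.49/33.9 = 0.132.

k ≈ 4.49, β ≈ 0.132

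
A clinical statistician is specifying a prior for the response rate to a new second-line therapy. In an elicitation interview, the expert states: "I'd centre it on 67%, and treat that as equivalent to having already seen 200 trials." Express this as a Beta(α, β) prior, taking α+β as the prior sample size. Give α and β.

Under the effective-sample-size interpretation, Beta(α, β) has prior mean α/(α+β) and prior sample size α+β.
So α+β = 200 and α/(α+β) = 0.67, giving α = 0.67·200 = 134 and β = 200 − 134 = 66.

α = 134, β = 66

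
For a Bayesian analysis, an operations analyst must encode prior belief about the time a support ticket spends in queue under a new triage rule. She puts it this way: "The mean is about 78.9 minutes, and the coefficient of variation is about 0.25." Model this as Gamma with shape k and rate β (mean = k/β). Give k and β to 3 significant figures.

k ≈ 16, β ≈ 0.203

For Gamma(k, rate β): mean = k/β, variance = k/β², so CV = 1/√k.
CV = 0.25, hence k = 1/CV² = 16.
Then β = k/mean = 16/78.9 = 0.203.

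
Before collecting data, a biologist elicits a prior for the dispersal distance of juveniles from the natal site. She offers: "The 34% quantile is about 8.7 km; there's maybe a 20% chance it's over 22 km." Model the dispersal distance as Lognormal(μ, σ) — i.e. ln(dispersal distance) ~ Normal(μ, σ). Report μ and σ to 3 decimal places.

μ ≈ 2.468, σ ≈ 0.740

If T ~ Lognormal(μ,σ) then ln T ~ Normal(μ,σ), so the p-quantile of ln T is μ + z_p·σ.
ln(8.7) = 2.163 and ln(22) = 3.091; z_{0.34} = -0.4125, z_{0.8} = 0.8416.
σ = (3.091 − 2.163)/(0.8416 − (-0.4125)) = 0.740.
μ = 2.163 − (-0.4125)·0.740 = 2.468.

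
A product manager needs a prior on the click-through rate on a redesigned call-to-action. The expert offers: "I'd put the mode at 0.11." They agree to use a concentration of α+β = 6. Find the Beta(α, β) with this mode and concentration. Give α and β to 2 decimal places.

α = 1.44, β = 4.56

For α,β > 1 the Beta mode is (α−1)/(α+β−2). With α+β = 6, the mode is (α−1)/4.
Set (α−1)/4 = 0.11 → α = 1 + 0.11·4 = 1.44.
β = 6 − α = 4.56.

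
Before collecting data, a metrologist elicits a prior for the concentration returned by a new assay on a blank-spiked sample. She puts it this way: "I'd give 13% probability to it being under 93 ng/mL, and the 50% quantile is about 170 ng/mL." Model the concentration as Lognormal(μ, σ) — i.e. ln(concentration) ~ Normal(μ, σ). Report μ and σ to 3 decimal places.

If T ~ Lognormal(μ,σ) then ln T ~ Normal(μ,σ), so the p-quantile of ln T is μ + z_p·σ.
ln(93) = 4.533 and ln(170) = 5.136; z_{0.13} = -1.126, z_{0.5} = 0.
σ = (5.136 − 4.533)/(0 − (-1.126)) = 0.536.
μ = 4.533 − (-1.126)·0.536 = 5.136.

μ ≈ 5.136, σ ≈ 0.536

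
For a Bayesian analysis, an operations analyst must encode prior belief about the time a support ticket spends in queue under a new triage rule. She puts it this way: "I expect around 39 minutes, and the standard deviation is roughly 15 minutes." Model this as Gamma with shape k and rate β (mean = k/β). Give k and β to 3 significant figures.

k ≈ 6.76, β ≈ 0.173

For Gamma(k, rate β): mean = k/β, variance = k/β², so CV = 1/√k.
CV = SD/mean = 15/39 = 0.3846, hence k = 1/CV² = 6.76.
Then β = k/mean = 6.76/39 = 0.173.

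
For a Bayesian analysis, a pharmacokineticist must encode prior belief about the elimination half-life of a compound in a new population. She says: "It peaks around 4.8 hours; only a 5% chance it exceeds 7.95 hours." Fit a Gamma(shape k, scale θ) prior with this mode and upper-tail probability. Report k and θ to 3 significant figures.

Gamma(k,θ) with k>1 has mode (k−1)θ, so θ = 4.8/(k−1).
Need P(X < 7.95) = 0.95 with θ tied to k this way. Start at k = 2, θ = 4.8: P(X<7.95) ≈ 0.493.
Too low — raise k to concentrate. Iterating converges to k ≈ 12.
Then θ = 4.8/(12−1) ≈ 0.437.

k ≈ 12, θ ≈ 0.437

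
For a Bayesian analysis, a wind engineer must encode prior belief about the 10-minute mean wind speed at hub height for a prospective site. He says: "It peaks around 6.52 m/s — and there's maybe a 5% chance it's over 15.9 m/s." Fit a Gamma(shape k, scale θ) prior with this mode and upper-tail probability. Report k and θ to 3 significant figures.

Gamma(k,θ) with k>1 has mode (k−1)θ, so θ = 6.52/(k−1).
Need P(X < 15.9) = 0.95 with θ tied to k this way. Start at k = 2, θ = 6.52: P(X<15.9) ≈ 0.700.
Too low — raise k to concentrate. Iterating converges to k ≈ 4.43.
Then θ = 6.52/(4.43−1) ≈ 1.9.

k ≈ 4.43, θ ≈ 1.9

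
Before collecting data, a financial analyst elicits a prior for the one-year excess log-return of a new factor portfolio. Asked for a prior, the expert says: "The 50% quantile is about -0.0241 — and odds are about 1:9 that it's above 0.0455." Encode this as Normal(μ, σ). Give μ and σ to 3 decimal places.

For Normal(μ,σ), the p-quantile is μ + z_p·σ. Here z_{0.5} = 0, z_{0.9} = 1.282.
So -0.0241 = μ + 0σ and 0.0455 = μ + 1.282σ.
Subtracting: σ = (0.0455 − -0.0241)/(1.282 − (0)) = 0.054.
Then μ = -0.0241 − (0)·0.054 = -0.024.

μ = -0.024, σ = 0.054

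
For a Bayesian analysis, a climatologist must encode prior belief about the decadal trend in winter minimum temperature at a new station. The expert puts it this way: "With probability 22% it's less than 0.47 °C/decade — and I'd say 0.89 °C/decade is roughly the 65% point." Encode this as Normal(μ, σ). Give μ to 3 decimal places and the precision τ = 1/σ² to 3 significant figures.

For Normal(μ,σ), the p-quantile is μ + z_p·σ. Here z_{0.22} = -0.7722, z_{0.65} = 0.3853.
So 0.47 = μ − 0.7722σ and 0.89 = μ + 0.3853σ.
Subtracting: σ = (0.89 − 0.47)/(0.3853 − (-0.7722)) = 0.363.
Then μ = 0.47 − (-0.7722)·0.363 = 0.750.
Precision τ = 1/σ² = 1/0.3628² = 7.6.

μ = 0.750, τ = 7.6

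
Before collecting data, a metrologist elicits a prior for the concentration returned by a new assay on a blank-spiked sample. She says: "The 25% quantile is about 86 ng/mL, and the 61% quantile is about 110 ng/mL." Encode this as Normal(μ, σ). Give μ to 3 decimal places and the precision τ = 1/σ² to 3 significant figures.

The p-quantile of Normal(μ,σ) is μ + z_p·σ, with z_{0.25} = -0.6745 and z_{0.61} = 0.2793.
Eliminate σ: μ = (z₂·x₁ − z₁·x₂)/(z₂ − z₁) = (0.2793·86 − (-0.6745)·110)/0.9538 = 102.972.
Then σ = (x₂ − x₁)/(z₂ − z₁) = (110 − 86)/0.9538 = 25.162.
Precision τ = 1/σ² = 1/25.16² = 0.00158.

μ = 102.972, τ = 0.00158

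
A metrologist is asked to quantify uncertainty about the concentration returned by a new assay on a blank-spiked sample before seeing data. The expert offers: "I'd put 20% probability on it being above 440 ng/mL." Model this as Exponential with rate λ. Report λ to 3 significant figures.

λ ≈ 0.00366

P(T > 440.0) = e^(−λ·440.0) = 0.2, so λ = −ln(0.2)/440.0 = 0.00366.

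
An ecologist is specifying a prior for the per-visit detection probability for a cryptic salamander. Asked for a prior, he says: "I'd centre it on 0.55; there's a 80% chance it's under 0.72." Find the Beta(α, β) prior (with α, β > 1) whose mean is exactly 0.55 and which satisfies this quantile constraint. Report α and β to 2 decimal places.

α ≈ 3.44, β ≈ 2.81

With mean 0.55 fixed, write α = 0.55s, β = 0.45s where s = α+β.
Need P(θ < 0.72) = 0.8 under Beta(0.55s, 0.45s). Normal approximation: (q−m)/√(m(1−m)/s) ≈ z_{0.8} = 0.842, so s ≈ 0.55·0.45·(0.842)²/(0.72−0.55)² = 6.1.
At s = 6.1: P(θ<0.72) ≈ 0.796. Adjusting to match 0.8 gives s ≈ 6.25.
So α = 0.55·6.25 ≈ 3.44, β = 0.45·6.25 ≈ 2.81.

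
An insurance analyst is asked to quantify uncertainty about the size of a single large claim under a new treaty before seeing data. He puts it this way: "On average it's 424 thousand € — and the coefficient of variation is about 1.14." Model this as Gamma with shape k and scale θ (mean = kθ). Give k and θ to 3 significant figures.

k ≈ 0.769, θ ≈ 551

For Gamma(k, scale θ): mean = kθ, variance = kθ², so CV = 1/√k.
CV = 1.14, hence k = 1/CV² = 0.769.
Then θ = mean/k = 424/0.769 = 551.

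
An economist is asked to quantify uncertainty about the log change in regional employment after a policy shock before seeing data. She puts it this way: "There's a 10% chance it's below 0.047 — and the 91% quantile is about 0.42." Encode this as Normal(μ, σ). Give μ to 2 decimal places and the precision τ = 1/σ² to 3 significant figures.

The p-quantile of Normal(μ,σ) is μ + z_p·σ, with z_{0.1} = -1.282 and z_{0.91} = 1.341.
Eliminate σ: μ = (z₂·x₁ − z₁·x₂)/(z₂ − z₁) = (1.341·0.047 − (-1.282)·0.42)/2.622 = 0.23.
Then σ = (x₂ − x₁)/(z₂ − z₁) = (0.42 − 0.047)/2.622 = 0.14.
Precision τ = 1/σ² = 1/0.1422² = 49.4.

μ = 0.23, τ = 49.4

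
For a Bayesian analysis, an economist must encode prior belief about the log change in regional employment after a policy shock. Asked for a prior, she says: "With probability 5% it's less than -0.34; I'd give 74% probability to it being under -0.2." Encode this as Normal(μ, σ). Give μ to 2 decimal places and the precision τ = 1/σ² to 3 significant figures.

The p-quantile of Normal(μ,σ) is μ + z_p·σ, with z_{0.05} = -1.645 and z_{0.74} = 0.6433.
Eliminate σ: μ = (z₂·x₁ − z₁·x₂)/(z₂ − z₁) = (0.6433·-0.34 − (-1.645)·-0.2)/2.288 = -0.24.
Then σ = (x₂ − x₁)/(z₂ − z₁) = (-0.2 − -0.34)/2.288 = 0.06.
Precision τ = 1/σ² = 1/0.06118² = 267.

μ = -0.24, τ = 267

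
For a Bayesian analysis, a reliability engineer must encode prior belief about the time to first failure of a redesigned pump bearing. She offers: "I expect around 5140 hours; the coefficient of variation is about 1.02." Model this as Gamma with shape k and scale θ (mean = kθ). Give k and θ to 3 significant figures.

For Gamma(k, scale θ): mean = kθ, variance = kθ², so CV = 1/√k.
CV = 1.02, hence k = 1/CV² = 0.961.
Then θ = mean/k = 5140/0.961 = 5350.

k ≈ 0.961, θ ≈ 5350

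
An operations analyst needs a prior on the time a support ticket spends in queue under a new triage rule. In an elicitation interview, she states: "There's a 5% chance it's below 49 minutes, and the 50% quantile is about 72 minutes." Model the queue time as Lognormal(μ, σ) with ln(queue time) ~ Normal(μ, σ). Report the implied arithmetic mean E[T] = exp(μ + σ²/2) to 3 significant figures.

If T ~ Lognormal(μ,σ) then ln T ~ Normal(μ,σ), so the p-quantile of ln T is μ + z_p·σ.
ln(49) = 3.892 and ln(72) = 4.277; z_{0.05} = -1.645, z_{0.5} = 0.
σ = (4.277 − 3.892)/(0 − (-1.645)) = 0.234.
μ = 3.892 − (-1.645)·0.234 = 4.277.
E[T] = exp(μ + σ²/2) = exp(4.277 + 0.0274) = 74 minutes.

E[T] ≈ 74 minutes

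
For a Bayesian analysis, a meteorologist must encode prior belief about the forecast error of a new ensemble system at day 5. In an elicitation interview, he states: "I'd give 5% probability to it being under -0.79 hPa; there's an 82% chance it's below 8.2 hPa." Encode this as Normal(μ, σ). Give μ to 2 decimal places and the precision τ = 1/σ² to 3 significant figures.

μ = 4.99, τ = 0.0811

For Normal(μ,σ), the p-quantile is μ + z_p·σ. Here z_{0.05} = -1.645, z_{0.82} = 0.9154.
So -0.79 = μ − 1.645σ and 8.2 = μ + 0.9154σ.
Subtracting: σ = (8.2 − -0.79)/(0.9154 − (-1.645)) = 3.51.
Then μ = -0.79 − (-1.645)·3.51 = 4.99.
Precision τ = 1/σ² = 1/3.511² = 0.0811.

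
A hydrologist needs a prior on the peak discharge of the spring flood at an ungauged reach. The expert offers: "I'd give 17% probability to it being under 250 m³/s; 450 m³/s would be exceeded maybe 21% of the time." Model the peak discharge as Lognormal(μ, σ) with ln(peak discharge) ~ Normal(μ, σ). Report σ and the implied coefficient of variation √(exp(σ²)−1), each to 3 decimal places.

If T ~ Lognormal(μ,σ) then ln T ~ Normal(μ,σ), so the p-quantile of ln T is μ + z_p·σ.
ln(250) = 5.521 and ln(450) = 6.109; z_{0.17} = -0.9542, z_{0.79} = 0.8064.
σ = (6.109 − 5.521)/(0.8064 − (-0.9542)) = 0.334.
μ = 5.521 − (-0.9542)·0.334 = 5.840.
CV = √(exp(σ²)−1) = √(exp(0.1115)−1) = 0.343.

σ ≈ 0.334, CV ≈ 0.343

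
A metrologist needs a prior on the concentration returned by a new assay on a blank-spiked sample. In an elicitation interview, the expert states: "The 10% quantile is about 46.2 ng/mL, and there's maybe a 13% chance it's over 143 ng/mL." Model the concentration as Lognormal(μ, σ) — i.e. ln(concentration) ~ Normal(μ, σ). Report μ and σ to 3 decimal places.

If T ~ Lognormal(μ,σ) then ln T ~ Normal(μ,σ), so the p-quantile of ln T is μ + z_p·σ.
ln(46.2) = 3.833 and ln(143) = 4.963; z_{0.1} = -1.282, z_{0.87} = 1.126.
σ = (4.963 − 3.833)/(1.126 − (-1.282)) = 0.469.
μ = 3.833 − (-1.282)·0.469 = 4.434.

μ ≈ 4.434, σ ≈ 0.469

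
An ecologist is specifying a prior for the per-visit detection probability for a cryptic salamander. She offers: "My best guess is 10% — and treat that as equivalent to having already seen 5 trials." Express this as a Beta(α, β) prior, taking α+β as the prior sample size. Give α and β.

α = 0.5, β = 4.5

Under the effective-sample-size interpretation, Beta(α, β) has prior mean α/(α+β) and prior sample size α+β.
So α+β = 5 and α/(α+β) = 0.1, giving α = 0.1·5 = 0.5 and β = 5 − 0.5 = 4.5.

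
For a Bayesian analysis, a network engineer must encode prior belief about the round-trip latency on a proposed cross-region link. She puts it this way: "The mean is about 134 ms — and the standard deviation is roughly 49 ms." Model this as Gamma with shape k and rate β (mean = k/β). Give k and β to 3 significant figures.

k ≈ 7.48, β ≈ 0.0558

For Gamma(k, rate β): mean = k/β, variance = k/β², so CV = 1/√k.
CV = SD/mean = 49/134 = 0.3657, hence k = 1/CV² = 7.48.
Then β = k/mean = 7.48/134 = 0.0558.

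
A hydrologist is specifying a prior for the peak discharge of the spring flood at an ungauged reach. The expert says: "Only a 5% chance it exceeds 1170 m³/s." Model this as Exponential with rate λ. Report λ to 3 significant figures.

P(T > 1170.0) = e^(−λ·1170.0) = 0.05, so λ = −ln(0.05)/1170.0 = 0.00256.

λ ≈ 0.00256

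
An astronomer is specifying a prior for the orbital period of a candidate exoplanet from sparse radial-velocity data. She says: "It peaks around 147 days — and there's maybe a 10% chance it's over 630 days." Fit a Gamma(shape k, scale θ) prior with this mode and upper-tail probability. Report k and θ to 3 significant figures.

Gamma(k,θ) with k>1 has mode (k−1)θ, so θ = 147/(k−1).
Need P(X < 630) = 0.9 with θ tied to k this way. Start at k = 2, θ = 147: P(X<630) ≈ 0.927.
Too high — lower k to spread out. Iterating converges to k ≈ 1.86.
Then θ = 147/(1.86−1) ≈ 171.

k ≈ 1.86, θ ≈ 171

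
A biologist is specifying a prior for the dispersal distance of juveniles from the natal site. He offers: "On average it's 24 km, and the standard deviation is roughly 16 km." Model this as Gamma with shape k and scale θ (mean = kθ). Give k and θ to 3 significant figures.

For Gamma(k, scale θ): mean = kθ, variance = kθ², so CV = 1/√k.
CV = SD/mean = 16/24 = 0.6667, hence k = 1/CV² = 2.25.
Then θ = mean/k = 24/2.25 = 10.7.

k ≈ 2.25, θ ≈ 10.7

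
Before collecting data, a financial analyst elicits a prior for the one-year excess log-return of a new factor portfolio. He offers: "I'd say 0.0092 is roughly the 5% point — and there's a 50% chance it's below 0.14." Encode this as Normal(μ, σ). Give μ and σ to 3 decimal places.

μ = 0.140, σ = 0.080

For Normal(μ,σ), the p-quantile is μ + z_p·σ. Here z_{0.05} = -1.645, z_{0.5} = 0.
So 0.0092 = μ − 1.645σ and 0.14 = μ + 0σ.
Subtracting: σ = (0.14 − 0.0092)/(0 − (-1.645)) = 0.080.
Then μ = 0.0092 − (-1.645)·0.080 = 0.140.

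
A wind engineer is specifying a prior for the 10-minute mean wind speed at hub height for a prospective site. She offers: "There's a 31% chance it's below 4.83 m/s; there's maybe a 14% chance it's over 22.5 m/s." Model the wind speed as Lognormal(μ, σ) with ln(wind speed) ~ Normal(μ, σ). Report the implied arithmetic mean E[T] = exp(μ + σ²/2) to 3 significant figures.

If T ~ Lognormal(μ,σ) then ln T ~ Normal(μ,σ), so the p-quantile of ln T is μ + z_p·σ.
ln(4.83) = 1.575 and ln(22.5) = 3.114; z_{0.31} = -0.4959, z_{0.86} = 1.08.
σ = (3.114 − 1.575)/(1.08 − (-0.4959)) = 0.976.
μ = 1.575 − (-0.4959)·0.976 = 2.059.
E[T] = exp(μ + σ²/2) = exp(2.059 + 0.4765) = 12.6 m/s.

E[T] ≈ 12.6 m/s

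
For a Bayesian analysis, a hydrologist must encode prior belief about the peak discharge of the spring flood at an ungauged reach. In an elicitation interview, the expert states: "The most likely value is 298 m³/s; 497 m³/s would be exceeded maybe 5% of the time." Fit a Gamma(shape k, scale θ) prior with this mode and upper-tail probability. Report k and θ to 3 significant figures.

k ≈ 11.7, θ ≈ 27.9

Gamma(k,θ) with k>1 has mode (k−1)θ, so θ = 298/(k−1).
Need P(X < 497) = 0.95 with θ tied to k this way. Start at k = 2, θ = 298: P(X<497) ≈ 0.497.
Too low — raise k to concentrate. Iterating converges to k ≈ 11.7.
Then θ = 298/(11.7−1) ≈ 27.9.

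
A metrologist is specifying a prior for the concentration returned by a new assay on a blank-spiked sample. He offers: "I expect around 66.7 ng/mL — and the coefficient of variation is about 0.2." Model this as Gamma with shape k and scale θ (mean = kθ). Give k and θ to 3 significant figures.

For Gamma(k, scale θ): mean = kθ, variance = kθ², so CV = 1/√k.
CV = 0.2, hence k = 1/CV² = 25.
Then θ = mean/k = 66.7/25 = 2.67.

k ≈ 25, θ ≈ 2.67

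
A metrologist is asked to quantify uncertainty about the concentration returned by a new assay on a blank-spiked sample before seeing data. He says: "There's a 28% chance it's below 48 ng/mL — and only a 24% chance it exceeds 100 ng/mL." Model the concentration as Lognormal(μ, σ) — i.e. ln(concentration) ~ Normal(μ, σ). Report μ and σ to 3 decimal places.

If T ~ Lognormal(μ,σ) then ln T ~ Normal(μ,σ), so the p-quantile of ln T is μ + z_p·σ.
ln(48) = 3.871 and ln(100) = 4.605; z_{0.28} = -0.5828, z_{0.76} = 0.7063.
σ = (4.605 − 3.871)/(0.7063 − (-0.5828)) = 0.569.
μ = 3.871 − (-0.5828)·0.569 = 4.203.

μ ≈ 4.203, σ ≈ 0.569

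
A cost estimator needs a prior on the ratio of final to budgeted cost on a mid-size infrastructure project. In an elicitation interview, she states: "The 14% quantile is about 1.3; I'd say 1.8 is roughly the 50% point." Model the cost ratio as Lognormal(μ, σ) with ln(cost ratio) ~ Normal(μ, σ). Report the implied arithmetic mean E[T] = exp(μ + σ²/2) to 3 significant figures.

E[T] ≈ 1.88

If T ~ Lognormal(μ,σ) then ln T ~ Normal(μ,σ), so the p-quantile of ln T is μ + z_p·σ.
ln(1.3) = 0.2624 and ln(1.8) = 0.5878; z_{0.14} = -1.08, z_{0.5} = 0.
σ = (0.5878 − 0.2624)/(0 − (-1.08)) = 0.301.
μ = 0.2624 − (-1.08)·0.301 = 0.588.
E[T] = exp(μ + σ²/2) = exp(0.588 + 0.0454) = 1.88.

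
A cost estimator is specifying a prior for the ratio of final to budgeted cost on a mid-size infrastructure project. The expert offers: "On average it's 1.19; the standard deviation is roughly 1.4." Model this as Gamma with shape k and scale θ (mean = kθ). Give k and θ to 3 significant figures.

For Gamma(k, scale θ): mean = kθ, variance = kθ², so CV = 1/√k.
CV = SD/mean = 1.4/1.19 = 1.176, hence k = 1/CV² = 0.722.
Then θ = mean/k = 1.19/0.722 = 1.65.

k ≈ 0.722, θ ≈ 1.65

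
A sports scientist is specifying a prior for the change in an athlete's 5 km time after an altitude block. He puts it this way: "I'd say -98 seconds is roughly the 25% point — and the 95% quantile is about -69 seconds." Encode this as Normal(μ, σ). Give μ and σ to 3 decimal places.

For Normal(μ,σ), the p-quantile is μ + z_p·σ. Here z_{0.25} = -0.6745, z_{0.95} = 1.645.
So -98 = μ − 0.6745σ and -69 = μ + 1.645σ.
Subtracting: σ = (-69 − -98)/(1.645 − (-0.6745)) = 12.504.
Then μ = -98 − (-0.6745)·12.504 = -89.566.

μ = -89.566, σ = 12.504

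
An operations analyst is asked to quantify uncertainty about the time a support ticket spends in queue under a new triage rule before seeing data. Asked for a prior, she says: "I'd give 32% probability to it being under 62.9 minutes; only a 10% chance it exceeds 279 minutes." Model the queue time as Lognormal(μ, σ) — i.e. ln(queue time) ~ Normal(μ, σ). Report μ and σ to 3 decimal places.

If T ~ Lognormal(μ,σ) then ln T ~ Normal(μ,σ), so the p-quantile of ln T is μ + z_p·σ.
ln(62.9) = 4.142 and ln(279) = 5.631; z_{0.32} = -0.4677, z_{0.9} = 1.282.
σ = (5.631 − 4.142)/(1.282 − (-0.4677)) = 0.852.
μ = 4.142 − (-0.4677)·0.852 = 4.540.

μ ≈ 4.540, σ ≈ 0.852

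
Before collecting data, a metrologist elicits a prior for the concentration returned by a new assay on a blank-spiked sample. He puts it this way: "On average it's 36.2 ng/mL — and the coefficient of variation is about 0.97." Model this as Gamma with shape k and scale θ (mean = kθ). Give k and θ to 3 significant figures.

k ≈ 1.06, θ ≈ 34.1

For Gamma(k, scale θ): mean = kθ, variance = kθ², so CV = 1/√k.
CV = 0.97, hence k = 1/CV² = 1.06.
Then θ = mean/k = 36.2/1.06 = 34.1.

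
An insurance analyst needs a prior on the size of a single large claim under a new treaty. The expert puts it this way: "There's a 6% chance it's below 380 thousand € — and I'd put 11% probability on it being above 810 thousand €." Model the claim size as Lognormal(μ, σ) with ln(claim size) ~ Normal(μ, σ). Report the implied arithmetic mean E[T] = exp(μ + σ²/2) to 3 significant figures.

E[T] ≈ 602 thousand €

If T ~ Lognormal(μ,σ) then ln T ~ Normal(μ,σ), so the p-quantile of ln T is μ + z_p·σ.
ln(380) = 5.94 and ln(810) = 6.697; z_{0.06} = -1.555, z_{0.89} = 1.227.
σ = (6.697 − 5.94)/(1.227 − (-1.555)) = 0.272.
μ = 5.94 − (-1.555)·0.272 = 6.363.
E[T] = exp(μ + σ²/2) = exp(6.363 + 0.0370) = 602 thousand €.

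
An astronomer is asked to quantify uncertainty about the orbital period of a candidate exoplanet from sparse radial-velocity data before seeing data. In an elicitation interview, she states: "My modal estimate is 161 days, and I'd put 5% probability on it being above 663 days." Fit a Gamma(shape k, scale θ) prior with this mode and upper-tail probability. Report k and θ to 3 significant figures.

Gamma(k,θ) with k>1 has mode (k−1)θ, so θ = 161/(k−1).
Need P(X < 663) = 0.95 with θ tied to k this way. Start at k = 2, θ = 161: P(X<663) ≈ 0.917.
Too low — raise k to concentrate. Iterating converges to k ≈ 2.25.
Then θ = 161/(2.25−1) ≈ 129.

k ≈ 2.25, θ ≈ 129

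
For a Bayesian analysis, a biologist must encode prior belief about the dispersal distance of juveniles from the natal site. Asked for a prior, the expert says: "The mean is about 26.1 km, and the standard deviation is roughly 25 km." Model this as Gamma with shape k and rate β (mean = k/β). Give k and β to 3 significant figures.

k ≈ 1.09, β ≈ 0.0418

For Gamma(k, rate β): mean = k/β, variance = k/β², so CV = 1/√k.
CV = SD/mean = 25/26.1 = 0.9579, hence k = 1/CV² = 1.09.
Then β = k/mean = 1.09/26.1 = 0.0418.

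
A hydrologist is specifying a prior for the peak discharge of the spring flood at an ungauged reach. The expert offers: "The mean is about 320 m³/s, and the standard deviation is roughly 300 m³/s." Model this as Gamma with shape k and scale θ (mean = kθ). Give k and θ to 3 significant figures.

For Gamma(k, scale θ): mean = kθ, variance = kθ², so CV = 1/√k.
CV = SD/mean = 300/320 = 0.9375, hence k = 1/CV² = 1.14.
Then θ = mean/k = 320/1.14 = 281.

k ≈ 1.14, θ ≈ 281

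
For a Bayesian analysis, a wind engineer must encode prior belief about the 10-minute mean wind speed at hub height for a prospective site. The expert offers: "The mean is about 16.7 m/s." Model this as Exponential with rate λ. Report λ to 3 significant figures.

λ ≈ 0.0599

Exponential mean = 1/λ, so λ = 1/16.7 = 0.0599.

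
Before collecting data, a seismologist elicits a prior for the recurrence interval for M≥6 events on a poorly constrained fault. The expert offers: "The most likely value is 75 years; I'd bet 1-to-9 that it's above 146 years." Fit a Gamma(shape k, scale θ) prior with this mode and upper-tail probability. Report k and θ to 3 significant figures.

k ≈ 5.32, θ ≈ 17.4

Gamma(k,θ) with k>1 has mode (k−1)θ, so θ = 75/(k−1).
Need P(X < 146) = 0.9 with θ tied to k this way. Start at k = 2, θ = 75: P(X<146) ≈ 0.579.
Too low — raise k to concentrate. Iterating converges to k ≈ 5.32.
Then θ = 75/(5.32−1) ≈ 17.4.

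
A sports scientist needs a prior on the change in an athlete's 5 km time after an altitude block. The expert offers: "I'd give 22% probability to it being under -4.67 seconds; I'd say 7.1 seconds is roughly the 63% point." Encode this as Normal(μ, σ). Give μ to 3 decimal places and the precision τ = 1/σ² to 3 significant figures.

μ = 3.562, τ = 0.0088

For Normal(μ,σ), the p-quantile is μ + z_p·σ. Here z_{0.22} = -0.7722, z_{0.63} = 0.3319.
So -4.67 = μ − 0.7722σ and 7.1 = μ + 0.3319σ.
Subtracting: σ = (7.1 − -4.67)/(0.3319 − (-0.7722)) = 10.661.
Then μ = -4.67 − (-0.7722)·10.661 = 3.562.
Precision τ = 1/σ² = 1/10.66² = 0.0088.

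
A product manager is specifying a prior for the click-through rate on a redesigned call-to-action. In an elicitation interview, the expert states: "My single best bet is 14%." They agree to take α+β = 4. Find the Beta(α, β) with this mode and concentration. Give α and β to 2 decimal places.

For α,β > 1 the Beta mode is (α−1)/(α+β−2). With α+β = 4, the mode is (α−1)/2.
Set (α−1)/2 = 0.14 → α = 1 + 0.14·2 = 1.28.
β = 4 − α = 2.72.

α = 1.28, β = 2.72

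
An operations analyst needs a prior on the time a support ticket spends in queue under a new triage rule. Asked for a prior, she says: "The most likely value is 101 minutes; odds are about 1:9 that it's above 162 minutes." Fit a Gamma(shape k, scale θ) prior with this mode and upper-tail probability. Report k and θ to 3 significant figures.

Gamma(k,θ) with k>1 has mode (k−1)θ, so θ = 101/(k−1).
Need P(X < 162) = 0.9 with θ tied to k this way. Start at k = 2, θ = 101: P(X<162) ≈ 0.476.
Too low — raise k to concentrate. Iterating converges to k ≈ 9.42.
Then θ = 101/(9.42−1) ≈ 12.

k ≈ 9.42, θ ≈ 12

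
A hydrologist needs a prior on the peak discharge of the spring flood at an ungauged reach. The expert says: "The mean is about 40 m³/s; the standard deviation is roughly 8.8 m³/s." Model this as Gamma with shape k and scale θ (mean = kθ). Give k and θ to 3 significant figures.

k ≈ 20.7, θ ≈ 1.94

For Gamma(k, scale θ): mean = kθ, variance = kθ², so CV = 1/√k.
CV = SD/mean = 8.8/40 = 0.22, hence k = 1/CV² = 20.7.
Then θ = mean/k = 40/20.7 = 1.94.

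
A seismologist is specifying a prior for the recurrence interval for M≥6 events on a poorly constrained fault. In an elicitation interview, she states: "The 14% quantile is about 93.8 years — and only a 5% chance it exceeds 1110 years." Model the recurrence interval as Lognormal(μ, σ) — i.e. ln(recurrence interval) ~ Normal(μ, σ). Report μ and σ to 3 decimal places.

μ ≈ 5.521, σ ≈ 0.907

If T ~ Lognormal(μ,σ) then ln T ~ Normal(μ,σ), so the p-quantile of ln T is μ + z_p·σ.
ln(93.8) = 4.541 and ln(1110) = 7.012; z_{0.14} = -1.08, z_{0.95} = 1.645.
σ = (7.012 − 4.541)/(1.645 − (-1.08)) = 0.907.
μ = 4.541 − (-1.08)·0.907 = 5.521.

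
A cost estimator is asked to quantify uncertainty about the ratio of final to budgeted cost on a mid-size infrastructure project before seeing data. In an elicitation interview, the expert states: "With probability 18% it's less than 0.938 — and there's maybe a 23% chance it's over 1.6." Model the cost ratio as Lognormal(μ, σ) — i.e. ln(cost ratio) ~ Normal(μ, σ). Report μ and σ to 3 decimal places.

If T ~ Lognormal(μ,σ) then ln T ~ Normal(μ,σ), so the p-quantile of ln T is μ + z_p·σ.
ln(0.938) = -0.06401 and ln(1.6) = 0.47; z_{0.18} = -0.9154, z_{0.77} = 0.7388.
σ = (0.47 − -0.06401)/(0.7388 − (-0.9154)) = 0.323.
μ = -0.06401 − (-0.9154)·0.323 = 0.231.

μ ≈ 0.231, σ ≈ 0.323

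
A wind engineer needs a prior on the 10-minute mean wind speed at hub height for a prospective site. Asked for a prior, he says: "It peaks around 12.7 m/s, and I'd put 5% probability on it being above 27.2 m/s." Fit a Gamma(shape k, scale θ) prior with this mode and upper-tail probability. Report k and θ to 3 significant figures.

Gamma(k,θ) with k>1 has mode (k−1)θ, so θ = 12.7/(k−1).
Need P(X < 27.2) = 0.95 with θ tied to k this way. Start at k = 2, θ = 12.7: P(X<27.2) ≈ 0.631.
Too low — raise k to concentrate. Iterating converges to k ≈ 5.75.
Then θ = 12.7/(5.75−1) ≈ 2.67.

k ≈ 5.75, θ ≈ 2.67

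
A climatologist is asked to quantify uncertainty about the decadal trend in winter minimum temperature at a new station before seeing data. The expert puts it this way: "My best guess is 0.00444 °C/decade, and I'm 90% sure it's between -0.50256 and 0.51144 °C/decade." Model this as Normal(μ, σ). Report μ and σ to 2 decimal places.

μ = 0.00, σ = 0.31

A symmetric 90% interval runs μ ± z·σ with z = 1.645.
Half-width = 0.507, so σ = 0.507/1.645 = 0.31.
μ is the stated best guess, 0.00.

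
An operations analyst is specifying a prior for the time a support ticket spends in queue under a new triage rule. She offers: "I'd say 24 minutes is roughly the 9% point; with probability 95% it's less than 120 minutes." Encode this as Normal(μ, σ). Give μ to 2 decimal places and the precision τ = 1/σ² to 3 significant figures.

μ = 67.11, τ = 0.000967

The p-quantile of Normal(μ,σ) is μ + z_p·σ, with z_{0.09} = -1.341 and z_{0.95} = 1.645.
Eliminate σ: μ = (z₂·x₁ − z₁·x₂)/(z₂ − z₁) = (1.645·24 − (-1.341)·120)/2.986 = 67.11.
Then σ = (x₂ − x₁)/(z₂ − z₁) = (120 − 24)/2.986 = 32.15.
Precision τ = 1/σ² = 1/32.15² = 0.000967.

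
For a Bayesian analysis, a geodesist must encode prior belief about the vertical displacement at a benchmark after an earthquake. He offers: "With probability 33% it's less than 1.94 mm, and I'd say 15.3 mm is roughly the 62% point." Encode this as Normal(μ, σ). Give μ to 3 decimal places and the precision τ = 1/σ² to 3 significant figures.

For Normal(μ,σ), the p-quantile is μ + z_p·σ. Here z_{0.33} = -0.4399, z_{0.62} = 0.3055.
So 1.94 = μ − 0.4399σ and 15.3 = μ + 0.3055σ.
Subtracting: σ = (15.3 − 1.94)/(0.3055 − (-0.4399)) = 17.923.
Then μ = 1.94 − (-0.4399)·17.923 = 9.825.
Precision τ = 1/σ² = 1/17.92² = 0.00311.

μ = 9.825, τ = 0.00311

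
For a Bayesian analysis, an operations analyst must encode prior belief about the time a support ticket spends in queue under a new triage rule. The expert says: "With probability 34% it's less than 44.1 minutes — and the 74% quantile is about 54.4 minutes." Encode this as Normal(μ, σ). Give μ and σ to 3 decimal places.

μ = 48.124, σ = 9.756

For Normal(μ,σ), the p-quantile is μ + z_p·σ. Here z_{0.34} = -0.4125, z_{0.74} = 0.6433.
So 44.1 = μ − 0.4125σ and 54.4 = μ + 0.6433σ.
Subtracting: σ = (54.4 − 44.1)/(0.6433 − (-0.4125)) = 9.756.
Then μ = 44.1 − (-0.4125)·9.756 = 48.124.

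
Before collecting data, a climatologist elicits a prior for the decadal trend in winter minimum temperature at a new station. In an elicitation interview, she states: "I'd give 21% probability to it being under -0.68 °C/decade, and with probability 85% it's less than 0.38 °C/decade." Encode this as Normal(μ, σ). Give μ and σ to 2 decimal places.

For Normal(μ,σ), the p-quantile is μ + z_p·σ. Here z_{0.21} = -0.8064, z_{0.85} = 1.036.
So -0.68 = μ − 0.8064σ and 0.38 = μ + 1.036σ.
Subtracting: σ = (0.38 − -0.68)/(1.036 − (-0.8064)) = 0.58.
Then μ = -0.68 − (-0.8064)·0.58 = -0.22.

μ = -0.22, σ = 0.58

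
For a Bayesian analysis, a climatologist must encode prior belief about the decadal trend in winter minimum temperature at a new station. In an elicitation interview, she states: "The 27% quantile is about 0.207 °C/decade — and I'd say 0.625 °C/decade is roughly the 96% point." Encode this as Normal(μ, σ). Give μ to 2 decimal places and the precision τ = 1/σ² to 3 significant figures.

μ = 0.32, τ = 32

The p-quantile of Normal(μ,σ) is μ + z_p·σ, with z_{0.27} = -0.6128 and z_{0.96} = 1.751.
Eliminate σ: μ = (z₂·x₁ − z₁·x₂)/(z₂ − z₁) = (1.751·0.207 − (-0.6128)·0.625)/2.363 = 0.32.
Then σ = (x₂ − x₁)/(z₂ − z₁) = (0.625 − 0.207)/2.363 = 0.18.
Precision τ = 1/σ² = 1/0.1769² = 32.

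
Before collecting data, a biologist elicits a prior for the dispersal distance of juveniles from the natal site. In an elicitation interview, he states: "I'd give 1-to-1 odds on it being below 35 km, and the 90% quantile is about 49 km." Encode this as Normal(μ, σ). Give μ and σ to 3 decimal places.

μ = 35.000, σ = 10.924

The p-quantile of Normal(μ,σ) is μ + z_p·σ, with z_{0.5} = 0 and z_{0.9} = 1.282.
Eliminate σ: μ = (z₂·x₁ − z₁·x₂)/(z₂ − z₁) = (1.282·35 − (0)·49)/1.282 = 35.000.
Then σ = (x₂ − x₁)/(z₂ − z₁) = (49 − 35)/1.282 = 10.924.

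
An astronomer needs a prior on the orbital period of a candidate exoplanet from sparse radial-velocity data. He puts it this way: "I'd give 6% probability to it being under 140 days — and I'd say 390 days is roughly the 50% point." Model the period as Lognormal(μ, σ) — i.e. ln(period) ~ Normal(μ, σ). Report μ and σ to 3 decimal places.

μ ≈ 5.966, σ ≈ 0.659

If T ~ Lognormal(μ,σ) then ln T ~ Normal(μ,σ), so the p-quantile of ln T is μ + z_p·σ.
ln(140) = 4.942 and ln(390) = 5.966; z_{0.06} = -1.555, z_{0.5} = 0.
σ = (5.966 − 4.942)/(0 − (-1.555)) = 0.659.
μ = 4.942 − (-1.555)·0.659 = 5.966.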